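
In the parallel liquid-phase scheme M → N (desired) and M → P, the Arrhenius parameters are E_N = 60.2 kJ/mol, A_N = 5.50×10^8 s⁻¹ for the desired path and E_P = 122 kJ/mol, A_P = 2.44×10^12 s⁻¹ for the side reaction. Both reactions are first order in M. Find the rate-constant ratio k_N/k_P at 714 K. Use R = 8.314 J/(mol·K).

7.49

Since both paths have the same order in M, the concentration cancels and S_{N/P} = k_N/k_P = (A_N/A_P)·exp[(E_P−E_N)/(RT)].
(E_P−E_N)/(RT) = (122−60.2)×10³/(8.314×714) = 61800/5936 = 10.41.
k_N/k_P = (5.50×10^8/2.44×10^12)·exp(10.41) = 2.254×10^-4 × 33213 = 7.49.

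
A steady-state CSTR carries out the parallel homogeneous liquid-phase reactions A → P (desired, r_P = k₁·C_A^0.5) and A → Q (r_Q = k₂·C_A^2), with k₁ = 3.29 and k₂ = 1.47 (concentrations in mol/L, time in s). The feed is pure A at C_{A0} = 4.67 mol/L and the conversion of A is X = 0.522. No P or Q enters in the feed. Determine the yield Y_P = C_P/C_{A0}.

Exit C_A = C_{A0}(1−X) = 4.67×0.478 = 2.232 mol/L.
In a CSTR the entire volume is at exit conditions, so r_P = 3.29×2.232^0.5 = 4.916 and r_Q = 1.47×2.232^2 = 7.325.
Fraction of consumed A going to P: r_P/(r_P+r_Q) = 0.4016.
C_P = 0.4016·C_{A0}·X = 0.4016×4.67×0.522 = 0.979 mol/L; Y_P = C_P/C_{A0} = 0.210.

0.210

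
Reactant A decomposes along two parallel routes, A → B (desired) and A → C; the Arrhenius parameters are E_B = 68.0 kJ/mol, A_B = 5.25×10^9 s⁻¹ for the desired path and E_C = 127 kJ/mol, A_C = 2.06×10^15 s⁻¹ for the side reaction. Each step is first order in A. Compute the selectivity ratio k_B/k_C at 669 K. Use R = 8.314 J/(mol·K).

0.103

k_B/k_C = (A_B/A_C)·exp[−(E_B−E_C)/(RT)] = (A_B/A_C)·exp[(E_C−E_B)/(RT)].
(E_C−E_B)/(RT) = (127−68.0)×10³/(8.314×669) = 59000/5562 = 10.61.
k_B/k_C = (5.25×10^9/2.06×10^15)·exp(10.61) = 2.549×10^-6 × 40440 = 0.103.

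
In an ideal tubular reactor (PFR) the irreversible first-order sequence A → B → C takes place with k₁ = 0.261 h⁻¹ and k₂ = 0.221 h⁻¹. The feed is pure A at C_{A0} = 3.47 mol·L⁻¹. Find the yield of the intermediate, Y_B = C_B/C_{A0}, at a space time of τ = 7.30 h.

For first-order series with pure A initially, C_B(τ) = k₁C_{A0}/(k₂−k₁)·(e^(−k₁τ) − e^(−k₂τ)).
e^(−k₁τ) = e^(−0.261×7.30) = e^(−1.905) = 0.1488; e^(−k₂τ) = e^(−1.613) = 0.1992.
C_B = 0.261×3.47/(0.221−0.261) × (0.1488−0.1992) = (-22.64)×(-0.05045) = 1.142 mol·L⁻¹.
Y_B = C_B/C_{A0} = 1.142/3.47 = 0.329.

0.329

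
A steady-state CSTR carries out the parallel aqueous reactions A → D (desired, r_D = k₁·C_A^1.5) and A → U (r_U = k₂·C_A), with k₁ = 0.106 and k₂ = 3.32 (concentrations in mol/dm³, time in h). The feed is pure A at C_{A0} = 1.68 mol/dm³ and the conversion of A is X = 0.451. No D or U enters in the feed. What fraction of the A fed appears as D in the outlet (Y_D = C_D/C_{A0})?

0.0134

Exit C_A = C_{A0}(1−X) = 1.68×0.549 = 0.9223 mol/dm³.
A CSTR operates uniformly at the exit composition, giving r_D = 0.09389 and r_U = 3.062 (each k·C_A^n at C_A = 0.9223).
Fraction of consumed A going to D: r_D/(r_D+r_U) = 0.02975.
C_D = 0.02975·C_{A0}·X = 0.02975×1.68×0.451 = 0.0225 mol/dm³; Y_D = C_D/C_{A0} = 0.0134.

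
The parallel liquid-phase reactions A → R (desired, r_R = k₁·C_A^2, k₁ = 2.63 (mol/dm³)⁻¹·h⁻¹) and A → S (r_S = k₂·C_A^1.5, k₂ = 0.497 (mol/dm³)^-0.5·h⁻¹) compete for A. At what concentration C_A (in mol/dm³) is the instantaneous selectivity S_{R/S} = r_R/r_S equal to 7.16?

1.83 mol/dm³

S_{R/S} = (k₁/k₂)·C_A^0.5 ⇒ C_A = (S·k₂/k₁)^(2).
= (7.16×0.497/2.63)^(2) = (1.353)^(2) = 1.83 mol/dm³.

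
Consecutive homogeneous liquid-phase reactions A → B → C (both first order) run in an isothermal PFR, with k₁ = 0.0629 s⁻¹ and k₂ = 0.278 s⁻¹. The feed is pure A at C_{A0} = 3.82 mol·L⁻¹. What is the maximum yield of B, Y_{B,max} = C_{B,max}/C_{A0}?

At the optimum, C_{B,max}/C_{A0} = (k₁/k₂)^[k₂/(k₂−k₁)].
= (0.0629/0.278)^(0.278/(0.278−0.0629)) = (0.2263)^(1.292) = 0.1465.

0.147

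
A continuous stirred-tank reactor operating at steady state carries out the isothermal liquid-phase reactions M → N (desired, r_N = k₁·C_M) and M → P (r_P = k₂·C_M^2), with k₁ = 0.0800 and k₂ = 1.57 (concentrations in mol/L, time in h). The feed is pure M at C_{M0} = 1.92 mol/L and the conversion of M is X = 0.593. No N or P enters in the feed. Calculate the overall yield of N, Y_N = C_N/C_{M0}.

Exit C_M = C_{M0}(1−X) = 1.92×0.407 = 0.7814 mol/L.
Rates in a CSTR are evaluated at the outlet concentration: r_N = 0.0800×0.7814 = 0.06252, r_P = 1.57×0.7814^2 = 0.9587.
Fraction of consumed M going to N: r_N/(r_N+r_P) = 0.06122.
C_N = 0.06122·C_{M0}·X = 0.06122×1.92×0.593 = 0.0697 mol/L; Y_N = C_N/C_{M0} = 0.0363.

0.0363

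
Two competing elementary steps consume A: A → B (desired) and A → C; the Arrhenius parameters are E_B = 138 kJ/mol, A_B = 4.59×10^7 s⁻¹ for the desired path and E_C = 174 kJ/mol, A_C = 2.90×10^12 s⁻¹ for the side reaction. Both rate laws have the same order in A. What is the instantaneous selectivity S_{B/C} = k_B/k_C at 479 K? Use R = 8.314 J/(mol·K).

0.133

k_B/k_C = (A_B/A_C)·exp[−(E_B−E_C)/(RT)] = (A_B/A_C)·exp[(E_C−E_B)/(RT)].
(E_C−E_B)/(RT) = (174−138)×10³/(8.314×479) = 36000/3982 = 9.040.
k_B/k_C = (4.59×10^7/2.90×10^12)·exp(9.040) = 1.583×10^-5 × 8432 = 0.133.
Since E_B < E_C, lowering the temperature improves selectivity toward B.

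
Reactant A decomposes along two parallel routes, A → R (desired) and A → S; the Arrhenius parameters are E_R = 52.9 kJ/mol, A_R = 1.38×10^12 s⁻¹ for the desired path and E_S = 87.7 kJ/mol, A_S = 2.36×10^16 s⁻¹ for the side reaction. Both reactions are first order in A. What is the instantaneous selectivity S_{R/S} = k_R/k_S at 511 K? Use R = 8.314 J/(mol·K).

0.211

k_R/k_S = (A_R/A_S)·exp[−(E_R−E_S)/(RT)] = (A_R/A_S)·exp[(E_S−E_R)/(RT)].
(E_S−E_R)/(RT) = (87.7−52.9)×10³/(8.314×511) = 34800/4248 = 8.191.
k_R/k_S = (1.38×10^12/2.36×10^16)·exp(8.191) = 5.847×10^-5 × 3609 = 0.211.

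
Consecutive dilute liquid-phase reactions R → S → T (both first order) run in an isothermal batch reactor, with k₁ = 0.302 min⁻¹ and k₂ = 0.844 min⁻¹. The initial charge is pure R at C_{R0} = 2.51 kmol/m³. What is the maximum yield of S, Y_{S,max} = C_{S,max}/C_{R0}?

At the optimum, C_{S,max}/C_{R0} = (k₁/k₂)^[k₂/(k₂−k₁)].
= (0.302/0.844)^(0.844/(0.844−0.302)) = (0.3578)^(1.557) = 0.2018.

0.202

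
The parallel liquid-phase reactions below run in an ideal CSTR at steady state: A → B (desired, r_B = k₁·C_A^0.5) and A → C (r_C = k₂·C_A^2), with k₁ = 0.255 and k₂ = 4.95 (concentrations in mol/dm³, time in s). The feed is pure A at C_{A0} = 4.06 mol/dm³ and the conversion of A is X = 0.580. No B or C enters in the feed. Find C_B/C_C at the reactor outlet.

Exit C_A = C_{A0}(1−X) = 4.06×0.420 = 1.705 mol/dm³.
Rates in a CSTR are evaluated at the outlet concentration: r_B = 0.255×1.705^0.5 = 0.3330, r_C = 4.95×1.705^2 = 14.39.
Overall selectivity = C_B/C_C = r_Bτ/(r_Cτ) = r_B/r_C = 0.0231.

0.0231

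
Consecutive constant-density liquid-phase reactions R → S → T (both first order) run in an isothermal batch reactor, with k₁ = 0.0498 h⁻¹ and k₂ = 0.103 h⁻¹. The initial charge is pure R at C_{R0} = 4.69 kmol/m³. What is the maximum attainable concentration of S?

1.15 kmol/m³

For a first-order series the maximum intermediate yield is C_{S,max}/C_{R0} = (k₁/k₂)^[k₂/(k₂−k₁)].
= (0.0498/0.103)^(0.103/(0.103−0.0498)) = (0.4835)^(1.936) = 0.2449.
C_{S,max} = 0.2449×4.69 = 1.15 kmol/m³.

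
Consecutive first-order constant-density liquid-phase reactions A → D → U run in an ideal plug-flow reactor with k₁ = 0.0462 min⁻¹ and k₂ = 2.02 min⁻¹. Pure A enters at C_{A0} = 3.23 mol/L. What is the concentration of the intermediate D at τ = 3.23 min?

For first-order series with pure A initially, C_D(τ) = k₁C_{A0}/(k₂−k₁)·(e^(−k₁τ) − e^(−k₂τ)).
e^(−k₁τ) = e^(−0.0462×3.23) = e^(−0.1492) = 0.8614; e^(−k₂τ) = e^(−6.525) = 0.001467.
C_D = 0.0462×3.23/(2.02−0.0462) × (0.8614−0.001467) = 0.07560×0.8599 = 0.06501 mol/L.

0.0650 mol/L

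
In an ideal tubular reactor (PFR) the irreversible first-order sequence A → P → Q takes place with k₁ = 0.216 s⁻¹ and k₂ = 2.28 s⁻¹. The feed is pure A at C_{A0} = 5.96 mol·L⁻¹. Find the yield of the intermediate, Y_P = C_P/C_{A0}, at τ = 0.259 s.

0.0410

For first-order series with pure A initially, C_P(τ) = k₁C_{A0}/(k₂−k₁)·(e^(−k₁τ) − e^(−k₂τ)).
e^(−k₁τ) = e^(−0.216×0.259) = e^(−0.05594) = 0.9456; e^(−k₂τ) = e^(−0.5905) = 0.5540.
C_P = 0.216×5.96/(2.28−0.216) × (0.9456−0.5540) = 0.6237×0.3916 = 0.2442 mol·L⁻¹.
Y_P = C_P/C_{A0} = 0.2442/5.96 = 0.0410.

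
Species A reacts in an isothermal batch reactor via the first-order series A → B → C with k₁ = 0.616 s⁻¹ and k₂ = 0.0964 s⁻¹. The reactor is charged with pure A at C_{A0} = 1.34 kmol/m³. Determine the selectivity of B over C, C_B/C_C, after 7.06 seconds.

The intermediate concentration in a first-order A→B→C sequence is C_B = k₁C_{A0}(e^(−k₁t) − e^(−k₂t))/(k₂−k₁).
e^(−k₁t) = e^(−0.616×7.06) = e^(−4.349) = 0.01292; e^(−k₂t) = e^(−0.6806) = 0.5063.
C_B = 0.616×1.34/(0.0964−0.616) × (0.01292−0.5063) = (-1.589)×(-0.4934) = 0.7838 kmol/m³.
C_A = C_{A0}e^(−k₁t) = 0.01731 kmol/m³, so C_C = C_{A0}−C_A−C_B = 0.5389 kmol/m³; C_B/C_C = 1.45.

1.45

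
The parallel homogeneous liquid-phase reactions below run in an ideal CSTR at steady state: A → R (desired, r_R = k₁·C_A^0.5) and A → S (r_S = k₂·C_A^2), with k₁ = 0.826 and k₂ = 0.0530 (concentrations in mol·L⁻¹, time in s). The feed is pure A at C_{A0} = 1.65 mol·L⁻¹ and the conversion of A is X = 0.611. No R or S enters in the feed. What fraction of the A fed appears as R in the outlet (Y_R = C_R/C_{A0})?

Exit C_A = C_{A0}(1−X) = 1.65×0.389 = 0.6419 mol·L⁻¹.
A CSTR operates uniformly at the exit composition, giving r_R = 0.6618 and r_S = 0.02183 (each k·C_A^n at C_A = 0.6419).
Fraction of consumed A going to R: r_R/(r_R+r_S) = 0.9681.
C_R = 0.9681·C_{A0}·X = 0.9681×1.65×0.611 = 0.976 mol·L⁻¹; Y_R = C_R/C_{A0} = 0.591.

0.591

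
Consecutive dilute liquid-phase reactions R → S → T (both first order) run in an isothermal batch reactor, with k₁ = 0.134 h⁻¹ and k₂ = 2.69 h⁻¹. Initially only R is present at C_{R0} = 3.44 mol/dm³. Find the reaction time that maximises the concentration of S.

The intermediate peaks when r₁ = r₂, i.e. k₁e^(−k₁t) = k₂e^(−k₂t), giving t_opt = ln(k₂/k₁)/(k₂−k₁).
= ln(2.69/0.134)/(2.69−0.134) = ln(20.07)/2.556 = 2.999/2.556 = 1.17 h.

1.17 h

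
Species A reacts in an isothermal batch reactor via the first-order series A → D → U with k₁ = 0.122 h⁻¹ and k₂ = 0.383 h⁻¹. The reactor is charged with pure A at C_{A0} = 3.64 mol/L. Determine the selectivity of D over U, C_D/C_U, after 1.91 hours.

The intermediate concentration in a first-order A→B→C sequence is C_D = k₁C_{A0}(e^(−k₁t) − e^(−k₂t))/(k₂−k₁).
e^(−k₁t) = e^(−0.122×1.91) = e^(−0.2330) = 0.7921; e^(−k₂t) = e^(−0.7315) = 0.4812.
C_D = 0.122×3.64/(0.383−0.122) × (0.7921−0.4812) = 1.701×0.3110 = 0.5291 mol/L.
C_A = C_{A0}e^(−k₁t) = 2.883 mol/L, so C_U = C_{A0}−C_A−C_D = 0.2275 mol/L; C_D/C_U = 2.33.

2.33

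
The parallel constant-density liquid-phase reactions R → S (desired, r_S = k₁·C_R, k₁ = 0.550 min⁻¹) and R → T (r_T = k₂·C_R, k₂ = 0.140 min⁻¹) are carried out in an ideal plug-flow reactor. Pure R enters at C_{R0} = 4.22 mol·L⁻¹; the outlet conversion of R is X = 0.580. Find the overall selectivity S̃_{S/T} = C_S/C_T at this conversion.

C_R = C_{R0}(1−X) = 1.772 mol·L⁻¹.
Both paths are first order in R, so the instantaneous fraction to S is constant: dC_S/d(−C_R) = k₁/(k₁+k₂) = 0.7971.
C_S = 0.7971·(C_{R0}−C_R) = 0.7971×2.448 = 1.95 mol·L⁻¹.
C_T = (C_{R0}−C_R)−C_S = 0.4966 mol·L⁻¹; S̃_{S/T} = 1.951/0.4966 = 3.93.

3.93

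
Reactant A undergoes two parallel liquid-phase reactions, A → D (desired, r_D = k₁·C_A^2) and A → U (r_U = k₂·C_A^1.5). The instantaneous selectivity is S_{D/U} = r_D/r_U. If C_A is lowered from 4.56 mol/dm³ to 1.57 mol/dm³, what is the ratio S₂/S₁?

S_{D/U} = (k₁/k₂)·C_A^0.5, so S₂/S₁ = (C_{A,2}/C_{A,1})^0.5.
= (1.57/4.56)^0.5 = (0.3443)^0.5 = 0.587.

0.587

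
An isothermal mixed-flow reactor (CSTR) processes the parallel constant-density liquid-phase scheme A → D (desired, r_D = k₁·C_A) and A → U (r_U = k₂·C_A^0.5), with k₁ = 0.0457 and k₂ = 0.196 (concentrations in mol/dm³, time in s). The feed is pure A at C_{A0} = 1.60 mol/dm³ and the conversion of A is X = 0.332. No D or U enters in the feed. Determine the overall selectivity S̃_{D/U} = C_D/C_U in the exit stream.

0.241

Exit C_A = C_{A0}(1−X) = 1.60×0.668 = 1.069 mol/dm³.
In a CSTR the entire volume is at exit conditions, so r_D = 0.0457×1.069 = 0.04884 and r_U = 0.196×1.069^0.5 = 0.2026.
Overall selectivity = C_D/C_U = r_Dτ/(r_Uτ) = r_D/r_U = 0.241.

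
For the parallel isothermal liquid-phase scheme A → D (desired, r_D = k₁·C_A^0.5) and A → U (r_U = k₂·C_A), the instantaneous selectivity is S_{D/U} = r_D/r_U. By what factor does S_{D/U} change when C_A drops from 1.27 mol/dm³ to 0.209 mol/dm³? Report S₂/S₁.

2.47

S_{D/U} = (k₁/k₂)·C_A^-0.5, so S₂/S₁ = (C_{A,2}/C_{A,1})^-0.5.
= (0.209/1.27)^(-0.5) = (0.1646)^(-0.5) = 2.47.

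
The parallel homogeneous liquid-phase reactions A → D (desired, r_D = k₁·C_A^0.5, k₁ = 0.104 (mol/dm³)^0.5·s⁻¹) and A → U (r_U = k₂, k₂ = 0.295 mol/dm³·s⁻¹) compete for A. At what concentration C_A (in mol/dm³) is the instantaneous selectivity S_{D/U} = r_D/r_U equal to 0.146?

S_{D/U} = (k₁/k₂)·C_A^0.5 ⇒ C_A = (S·k₂/k₁)^(2).
= (0.146×0.295/0.104)^(2) = (0.4141)^(2) = 0.172 mol/dm³.

0.172 mol/dm³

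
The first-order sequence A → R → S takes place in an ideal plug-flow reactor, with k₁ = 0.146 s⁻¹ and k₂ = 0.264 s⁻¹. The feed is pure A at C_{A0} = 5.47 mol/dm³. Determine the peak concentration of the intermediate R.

1.45 mol/dm³

Evaluating C_R at τ_opt = ln(k₂/k₁)/(k₂−k₁) gives C_{R,max}/C_{A0} = (k₁/k₂)^[k₂/(k₂−k₁)].
= (0.146/0.264)^(0.264/(0.264−0.146)) = (0.5530)^(2.237) = 0.2657.
C_{R,max} = 0.2657×5.47 = 1.45 mol/dm³.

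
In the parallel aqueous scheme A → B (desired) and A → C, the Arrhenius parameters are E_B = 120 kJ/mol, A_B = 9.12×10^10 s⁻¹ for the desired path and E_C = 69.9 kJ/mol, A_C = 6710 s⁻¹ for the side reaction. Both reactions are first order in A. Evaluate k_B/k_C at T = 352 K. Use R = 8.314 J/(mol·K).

0.499

With equal orders, S_{B/C} = k_B/k_C = (A_B/A_C)·exp[(E_C−E_B)/(RT)].
(E_C−E_B)/(RT) = (69.9−120)×10³/(8.314×352) = -50100/2927 = -17.12.
k_B/k_C = (9.12×10^10/6710)·exp(-17.12) = 1.359×10^7 × 3.675×10^-8 = 0.499.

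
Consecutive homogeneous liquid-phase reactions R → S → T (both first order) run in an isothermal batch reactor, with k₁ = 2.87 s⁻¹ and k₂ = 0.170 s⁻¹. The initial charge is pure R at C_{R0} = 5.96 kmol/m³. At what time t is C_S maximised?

The intermediate peaks when r₁ = r₂, i.e. k₁e^(−k₁t) = k₂e^(−k₂t), giving t_opt = ln(k₂/k₁)/(k₂−k₁).
= ln(0.170/2.87)/(0.170−2.87) = ln(0.05923)/-2.700 = -2.826/-2.700 = 1.05 s.

1.05 s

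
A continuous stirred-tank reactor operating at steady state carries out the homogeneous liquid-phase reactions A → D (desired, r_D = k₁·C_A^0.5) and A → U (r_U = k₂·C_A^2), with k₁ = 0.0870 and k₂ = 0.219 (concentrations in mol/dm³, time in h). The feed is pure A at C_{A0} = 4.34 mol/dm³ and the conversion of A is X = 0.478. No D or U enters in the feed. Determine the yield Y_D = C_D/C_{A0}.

Exit C_A = C_{A0}(1−X) = 4.34×0.522 = 2.265 mol/dm³.
Rates in a CSTR are evaluated at the outlet concentration: r_D = 0.0870×2.265^0.5 = 0.1309, r_U = 0.219×2.265^2 = 1.124.
Fraction of consumed A going to D: r_D/(r_D+r_U) = 0.1043.
C_D = 0.1043·C_{A0}·X = 0.1043×4.34×0.478 = 0.216 mol/dm³; Y_D = C_D/C_{A0} = 0.0499.

0.0499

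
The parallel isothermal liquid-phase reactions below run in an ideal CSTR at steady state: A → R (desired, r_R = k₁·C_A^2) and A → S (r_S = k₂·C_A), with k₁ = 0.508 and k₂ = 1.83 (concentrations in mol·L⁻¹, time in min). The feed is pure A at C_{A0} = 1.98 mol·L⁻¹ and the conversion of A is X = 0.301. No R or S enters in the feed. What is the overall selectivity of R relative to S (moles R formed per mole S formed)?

0.384

Exit C_A = C_{A0}(1−X) = 1.98×0.699 = 1.384 mol·L⁻¹.
In a CSTR the entire volume is at exit conditions, so r_R = 0.508×1.384^2 = 0.9731 and r_S = 1.83×1.384 = 2.533.
Overall selectivity = C_R/C_S = r_Rτ/(r_Sτ) = r_R/r_S = 0.384.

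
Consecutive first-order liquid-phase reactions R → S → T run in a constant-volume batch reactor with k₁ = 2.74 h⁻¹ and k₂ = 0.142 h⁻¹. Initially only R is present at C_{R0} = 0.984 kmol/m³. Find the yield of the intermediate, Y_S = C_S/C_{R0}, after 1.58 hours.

0.829

For first-order series with pure R initially, C_S(t) = k₁C_{R0}/(k₂−k₁)·(e^(−k₁t) − e^(−k₂t)).
e^(−k₁t) = e^(−2.74×1.58) = e^(−4.329) = 0.01318; e^(−k₂t) = e^(−0.2244) = 0.7990.
C_S = 2.74×0.984/(0.142−2.74) × (0.01318−0.7990) = (-1.038)×(-0.7858) = 0.8155 kmol/m³.
Y_S = C_S/C_{R0} = 0.8155/0.984 = 0.829.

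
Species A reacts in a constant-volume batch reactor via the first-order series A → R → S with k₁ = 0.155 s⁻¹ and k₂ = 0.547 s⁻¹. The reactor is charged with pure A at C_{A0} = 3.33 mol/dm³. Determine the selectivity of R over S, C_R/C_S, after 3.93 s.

The intermediate concentration in a first-order A→B→C sequence is C_R = k₁C_{A0}(e^(−k₁t) − e^(−k₂t))/(k₂−k₁).
e^(−k₁t) = e^(−0.155×3.93) = e^(−0.6091) = 0.5438; e^(−k₂t) = e^(−2.150) = 0.1165.
C_R = 0.155×3.33/(0.547−0.155) × (0.5438−0.1165) = 1.317×0.4273 = 0.5626 mol/dm³.
C_A = C_{A0}e^(−k₁t) = 1.811 mol/dm³, so C_S = C_{A0}−C_A−C_R = 0.9565 mol/dm³; C_R/C_S = 0.588.

0.588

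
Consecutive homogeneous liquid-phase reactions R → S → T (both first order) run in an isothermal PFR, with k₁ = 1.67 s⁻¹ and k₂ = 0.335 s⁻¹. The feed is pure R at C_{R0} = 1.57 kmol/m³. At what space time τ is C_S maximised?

The intermediate peaks when r₁ = r₂, i.e. k₁e^(−k₁τ) = k₂e^(−k₂τ), giving τ_opt = ln(k₂/k₁)/(k₂−k₁).
= ln(0.335/1.67)/(0.335−1.67) = ln(0.2006)/-1.335 = -1.606/-1.335 = 1.20 s.

1.20 s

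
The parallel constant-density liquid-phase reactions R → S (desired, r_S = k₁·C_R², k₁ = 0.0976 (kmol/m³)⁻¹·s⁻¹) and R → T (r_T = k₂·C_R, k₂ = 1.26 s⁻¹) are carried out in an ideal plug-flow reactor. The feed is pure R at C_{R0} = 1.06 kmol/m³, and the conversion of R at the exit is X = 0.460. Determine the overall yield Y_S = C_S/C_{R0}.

C_R = C_{R0}(1−X) = 0.5724 kmol/m³.
Along a PFR/batch, dC_T/dC_R = −r_T/(r_S+r_T) = −k₂/(k₂+k₁·C_R).
Integrating from C_{R0} to C_R: C_T = (1.26/0.0976)·ln[(1.26+0.0976·1.06)/(1.26+0.0976·0.572)] = 12.91·ln(1.363/1.316) = 0.4587 kmol/m³.
Then C_S = (C_{R0}−C_R) − C_T = 0.4876 − 0.4587 = 0.02895 kmol/m³.
Y_S = C_S/C_{R0} = 0.02895/1.06 = 0.0273.

0.0273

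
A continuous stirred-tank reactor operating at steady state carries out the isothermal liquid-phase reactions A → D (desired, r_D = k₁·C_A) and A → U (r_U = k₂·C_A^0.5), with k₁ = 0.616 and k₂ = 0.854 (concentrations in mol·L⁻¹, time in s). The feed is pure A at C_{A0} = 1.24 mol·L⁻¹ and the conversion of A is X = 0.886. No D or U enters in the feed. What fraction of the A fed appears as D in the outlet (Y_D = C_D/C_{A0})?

0.189

Exit C_A = C_{A0}(1−X) = 1.24×0.114 = 0.1414 mol·L⁻¹.
A CSTR operates uniformly at the exit composition, giving r_D = 0.08708 and r_U = 0.3211 (each k·C_A^n at C_A = 0.1414).
Fraction of consumed A going to D: r_D/(r_D+r_U) = 0.2133.
C_D = 0.2133·C_{A0}·X = 0.2133×1.24×0.886 = 0.234 mol·L⁻¹; Y_D = C_D/C_{A0} = 0.189.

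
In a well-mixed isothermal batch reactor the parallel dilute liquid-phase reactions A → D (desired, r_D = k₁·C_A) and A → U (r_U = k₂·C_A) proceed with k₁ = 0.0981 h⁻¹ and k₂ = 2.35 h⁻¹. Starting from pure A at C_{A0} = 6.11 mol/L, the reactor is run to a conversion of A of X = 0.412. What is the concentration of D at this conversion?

0.101 mol/L

C_A = C_{A0}(1−X) = 3.593 mol/L.
Both paths are first order in A, so the instantaneous fraction to D is constant: dC_D/d(−C_A) = k₁/(k₁+k₂) = 0.04007.
C_D = 0.04007·(C_{A0}−C_A) = 0.04007×2.517 = 0.101 mol/L.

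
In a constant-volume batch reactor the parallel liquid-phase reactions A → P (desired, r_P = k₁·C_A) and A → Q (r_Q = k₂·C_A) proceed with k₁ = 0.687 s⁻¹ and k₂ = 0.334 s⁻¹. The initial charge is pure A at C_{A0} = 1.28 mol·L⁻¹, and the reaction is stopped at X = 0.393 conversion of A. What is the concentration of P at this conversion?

C_A = C_{A0}(1−X) = 0.7770 mol·L⁻¹.
Both paths are first order in A, so the instantaneous fraction to P is constant: dC_P/d(−C_A) = k₁/(k₁+k₂) = 0.6729.
C_P = 0.6729·(C_{A0}−C_A) = 0.6729×0.5030 = 0.338 mol·L⁻¹.

0.338 mol·L⁻¹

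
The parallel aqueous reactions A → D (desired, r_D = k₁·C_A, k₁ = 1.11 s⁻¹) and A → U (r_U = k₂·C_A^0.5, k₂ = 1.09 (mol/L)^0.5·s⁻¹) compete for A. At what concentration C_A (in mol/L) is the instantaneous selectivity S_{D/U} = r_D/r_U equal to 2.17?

4.54 mol/L

S_{D/U} = (k₁/k₂)·C_A^0.5 ⇒ C_A = (S·k₂/k₁)^(2).
= (2.17×1.09/1.11)^(2) = (2.131)^(2) = 4.54 mol/L.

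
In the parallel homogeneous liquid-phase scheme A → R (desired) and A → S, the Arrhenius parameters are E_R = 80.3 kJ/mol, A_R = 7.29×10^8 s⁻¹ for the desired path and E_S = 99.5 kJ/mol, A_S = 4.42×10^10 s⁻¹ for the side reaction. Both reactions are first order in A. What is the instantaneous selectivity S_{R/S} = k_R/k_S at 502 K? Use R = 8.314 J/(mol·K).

k_R/k_S = (A_R/A_S)·exp[−(E_R−E_S)/(RT)] = (A_R/A_S)·exp[(E_S−E_R)/(RT)].
(E_S−E_R)/(RT) = (99.5−80.3)×10³/(8.314×502) = 19200/4174 = 4.600.
k_R/k_S = (7.29×10^8/4.42×10^10)·exp(4.600) = 0.01649 × 99.52 = 1.64.
Since E_R < E_S, lowering the temperature improves selectivity toward R.

1.64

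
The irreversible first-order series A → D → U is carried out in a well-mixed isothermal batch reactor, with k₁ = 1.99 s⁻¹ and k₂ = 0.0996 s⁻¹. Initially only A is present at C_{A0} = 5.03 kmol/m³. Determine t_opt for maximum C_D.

The intermediate peaks when r₁ = r₂, i.e. k₁e^(−k₁t) = k₂e^(−k₂t), giving t_opt = ln(k₂/k₁)/(k₂−k₁).
= ln(0.0996/1.99)/(0.0996−1.99) = ln(0.05005)/-1.890 = -2.995/-1.890 = 1.58 s.

1.58 s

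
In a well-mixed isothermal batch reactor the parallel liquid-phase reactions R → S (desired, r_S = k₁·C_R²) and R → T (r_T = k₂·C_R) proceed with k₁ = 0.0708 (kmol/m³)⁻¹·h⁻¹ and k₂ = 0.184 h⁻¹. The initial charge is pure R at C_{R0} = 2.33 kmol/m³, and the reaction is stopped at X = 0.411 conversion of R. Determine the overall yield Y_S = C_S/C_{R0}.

C_R = C_{R0}(1−X) = 1.372 kmol/m³.
Along a PFR/batch, dC_T/dC_R = −r_T/(r_S+r_T) = −k₂/(k₂+k₁·C_R).
Integrating from C_{R0} to C_R: C_T = (0.184/0.0708)·ln[(0.184+0.0708·2.33)/(0.184+0.0708·1.37)] = 2.599·ln(0.3490/0.2812) = 0.5614 kmol/m³.
Then C_S = (C_{R0}−C_R) − C_T = 0.9576 − 0.5614 = 0.3962 kmol/m³.
Y_S = C_S/C_{R0} = 0.3962/2.33 = 0.170.

0.170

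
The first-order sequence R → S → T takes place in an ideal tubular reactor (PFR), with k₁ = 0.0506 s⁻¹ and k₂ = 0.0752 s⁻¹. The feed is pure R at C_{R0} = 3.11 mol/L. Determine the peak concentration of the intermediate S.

0.926 mol/L

Evaluating C_S at τ_opt = ln(k₂/k₁)/(k₂−k₁) gives C_{S,max}/C_{R0} = (k₁/k₂)^[k₂/(k₂−k₁)].
= (0.0506/0.0752)^(0.0752/(0.0752−0.0506)) = (0.6729)^(3.057) = 0.2979.
C_{S,max} = 0.2979×3.11 = 0.926 mol/L.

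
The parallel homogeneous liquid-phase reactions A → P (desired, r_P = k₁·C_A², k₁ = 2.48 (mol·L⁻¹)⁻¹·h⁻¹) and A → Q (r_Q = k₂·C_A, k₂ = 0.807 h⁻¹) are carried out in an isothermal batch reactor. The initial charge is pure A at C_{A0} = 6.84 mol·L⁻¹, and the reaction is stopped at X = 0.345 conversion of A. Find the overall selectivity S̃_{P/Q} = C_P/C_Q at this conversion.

17.2

C_A = C_{A0}(1−X) = 4.480 mol·L⁻¹.
Along a PFR/batch, dC_Q/dC_A = −r_Q/(r_P+r_Q) = −k₂/(k₂+k₁·C_A).
Integrating from C_{A0} to C_A: C_Q = (0.807/2.48)·ln[(0.807+2.48·6.84)/(0.807+2.48·4.48)] = 0.3254·ln(17.77/11.92) = 0.1300 mol·L⁻¹.
Then C_P = (C_{A0}−C_A) − C_Q = 2.360 − 0.1300 = 2.230 mol·L⁻¹.
S̃_{P/Q} = C_P/C_Q = 2.230/0.1300 = 17.2.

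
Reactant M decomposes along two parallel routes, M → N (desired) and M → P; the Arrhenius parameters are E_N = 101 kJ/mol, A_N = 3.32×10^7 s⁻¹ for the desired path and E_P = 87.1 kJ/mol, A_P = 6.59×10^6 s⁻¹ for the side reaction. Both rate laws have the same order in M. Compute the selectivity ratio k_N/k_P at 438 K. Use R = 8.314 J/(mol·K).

With equal orders, S_{N/P} = k_N/k_P = (A_N/A_P)·exp[(E_P−E_N)/(RT)].
(E_P−E_N)/(RT) = (87.1−101)×10³/(8.314×438) = -13900/3642 = -3.817.
k_N/k_P = (3.32×10^7/6.59×10^6)·exp(-3.817) = 5.038 × 0.02199 = 0.111.
Since E_N > E_P, raising the temperature improves selectivity toward N.

0.111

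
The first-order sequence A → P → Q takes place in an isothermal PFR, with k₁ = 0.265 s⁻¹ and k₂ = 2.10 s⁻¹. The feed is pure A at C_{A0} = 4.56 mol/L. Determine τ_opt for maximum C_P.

For first-order series the maximum of C_P occurs at τ_opt = ln(k₂/k₁)/(k₂−k₁).
= ln(2.10/0.265)/(2.10−0.265) = ln(7.925)/1.835 = 2.070/1.835 = 1.13 s.

1.13 s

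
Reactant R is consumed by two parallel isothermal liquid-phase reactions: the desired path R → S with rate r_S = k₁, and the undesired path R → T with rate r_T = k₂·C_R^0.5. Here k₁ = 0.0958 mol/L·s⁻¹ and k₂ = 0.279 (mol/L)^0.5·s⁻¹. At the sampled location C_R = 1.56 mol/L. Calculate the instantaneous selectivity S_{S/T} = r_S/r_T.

S_{S/T} = r_S/r_T = (k₁)/(k₂·C_R^0.5) = (k₁/k₂)·C_R^-0.5.
= (0.0958) / (0.279×1.560^0.5) = 0.09580/0.3485 = 0.275.

0.275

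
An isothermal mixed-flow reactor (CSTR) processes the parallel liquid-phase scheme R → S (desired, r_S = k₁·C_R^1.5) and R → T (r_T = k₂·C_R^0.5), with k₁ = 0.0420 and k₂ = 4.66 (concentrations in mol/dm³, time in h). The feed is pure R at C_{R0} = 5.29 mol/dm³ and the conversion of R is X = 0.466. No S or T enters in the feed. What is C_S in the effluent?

0.0612 mol/dm³

Exit C_R = C_{R0}(1−X) = 5.29×0.534 = 2.825 mol/dm³.
In a CSTR the entire volume is at exit conditions, so r_S = 0.0420×2.825^1.5 = 0.1994 and r_T = 4.66×2.825^0.5 = 7.832.
Fraction of consumed R going to S: r_S/(r_S+r_T) = 0.02483.
C_S = 0.02483·C_{R0}·X = 0.02483×5.29×0.466 = 0.0612 mol/dm³.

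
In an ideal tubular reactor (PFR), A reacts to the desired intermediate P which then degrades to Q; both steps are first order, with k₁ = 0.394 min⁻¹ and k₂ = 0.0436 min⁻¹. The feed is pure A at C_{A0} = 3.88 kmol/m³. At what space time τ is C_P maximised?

6.28 min

Setting dC_P/dτ = 0 gives τ_opt = ln(k₂/k₁)/(k₂−k₁).
= ln(0.0436/0.394)/(0.0436−0.394) = ln(0.1107)/-0.3504 = -2.201/-0.3504 = 6.28 min.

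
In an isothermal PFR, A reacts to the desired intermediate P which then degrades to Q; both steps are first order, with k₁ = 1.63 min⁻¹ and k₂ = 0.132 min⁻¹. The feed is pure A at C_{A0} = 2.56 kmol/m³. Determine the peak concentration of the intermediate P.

For a first-order series the maximum intermediate yield is C_{P,max}/C_{A0} = (k₁/k₂)^[k₂/(k₂−k₁)].
= (1.63/0.132)^(0.132/(0.132−1.63)) = (12.35)^(-0.08812) = 0.8013.
C_{P,max} = 0.8013×2.56 = 2.05 kmol/m³.

2.05 kmol/m³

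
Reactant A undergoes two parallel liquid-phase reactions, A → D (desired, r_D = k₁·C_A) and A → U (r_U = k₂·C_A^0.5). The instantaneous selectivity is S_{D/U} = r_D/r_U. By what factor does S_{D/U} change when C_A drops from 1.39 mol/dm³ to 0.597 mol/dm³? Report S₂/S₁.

0.655

S_{D/U} = (k₁/k₂)·C_A^0.5, so S₂/S₁ = (C_{A,2}/C_{A,1})^0.5.
= (0.597/1.39)^0.5 = (0.4295)^0.5 = 0.655.
Selectivity toward D falls as C_A falls — high-concentration operation is favoured.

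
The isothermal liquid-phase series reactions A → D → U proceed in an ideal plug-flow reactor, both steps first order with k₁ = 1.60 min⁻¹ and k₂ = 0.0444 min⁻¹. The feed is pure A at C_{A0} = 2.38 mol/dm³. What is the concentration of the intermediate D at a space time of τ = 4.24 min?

For first-order series with pure A initially, C_D(τ) = k₁C_{A0}/(k₂−k₁)·(e^(−k₁τ) − e^(−k₂τ)).
e^(−k₁τ) = e^(−1.60×4.24) = e^(−6.784) = 0.001132; e^(−k₂τ) = e^(−0.1883) = 0.8284.
C_D = 1.60×2.38/(0.0444−1.60) × (0.001132−0.8284) = (-2.448)×(-0.8273) = 2.025 mol/dm³.

2.03 mol/dm³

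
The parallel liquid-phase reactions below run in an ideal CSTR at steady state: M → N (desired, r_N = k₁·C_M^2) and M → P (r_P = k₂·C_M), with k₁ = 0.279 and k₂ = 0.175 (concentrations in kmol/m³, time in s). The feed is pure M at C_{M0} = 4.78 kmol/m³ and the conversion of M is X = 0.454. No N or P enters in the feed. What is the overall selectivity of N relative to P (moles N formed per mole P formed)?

Exit C_M = C_{M0}(1−X) = 4.78×0.546 = 2.610 kmol/m³.
In a CSTR the entire volume is at exit conditions, so r_N = 0.279×2.610^2 = 1.900 and r_P = 0.175×2.610 = 0.4567.
Overall selectivity = C_N/C_P = r_Nτ/(r_Pτ) = r_N/r_P = 4.16.

4.16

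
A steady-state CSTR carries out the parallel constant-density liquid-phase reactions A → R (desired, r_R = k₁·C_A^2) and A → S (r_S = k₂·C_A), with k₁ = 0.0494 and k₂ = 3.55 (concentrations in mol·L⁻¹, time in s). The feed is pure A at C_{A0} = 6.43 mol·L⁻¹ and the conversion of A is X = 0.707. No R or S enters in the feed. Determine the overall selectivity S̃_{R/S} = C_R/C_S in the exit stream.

Exit C_A = C_{A0}(1−X) = 6.43×0.293 = 1.884 mol·L⁻¹.
In a CSTR the entire volume is at exit conditions, so r_R = 0.0494×1.884^2 = 0.1753 and r_S = 3.55×1.884 = 6.688.
Overall selectivity = C_R/C_S = r_Rτ/(r_Sτ) = r_R/r_S = 0.0262.

0.0262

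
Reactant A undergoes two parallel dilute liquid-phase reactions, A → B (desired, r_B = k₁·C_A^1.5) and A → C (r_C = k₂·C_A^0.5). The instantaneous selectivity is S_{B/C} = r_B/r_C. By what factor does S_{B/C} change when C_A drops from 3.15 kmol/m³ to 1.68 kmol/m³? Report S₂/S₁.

S_{B/C} = (k₁/k₂)·C_A, so S₂/S₁ = (C_{A,2}/C_{A,1}).
= 1.68/3.15 = 0.533.
Selectivity toward B falls as C_A falls — high-concentration operation is favoured.

0.533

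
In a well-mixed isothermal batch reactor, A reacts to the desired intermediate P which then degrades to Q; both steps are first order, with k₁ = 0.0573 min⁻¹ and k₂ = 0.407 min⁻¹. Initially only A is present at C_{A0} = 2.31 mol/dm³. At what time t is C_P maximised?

5.61 min

The intermediate peaks when r₁ = r₂, i.e. k₁e^(−k₁t) = k₂e^(−k₂t), giving t_opt = ln(k₂/k₁)/(k₂−k₁).
= ln(0.407/0.0573)/(0.407−0.0573) = ln(7.103)/0.3497 = 1.961/0.3497 = 5.61 min.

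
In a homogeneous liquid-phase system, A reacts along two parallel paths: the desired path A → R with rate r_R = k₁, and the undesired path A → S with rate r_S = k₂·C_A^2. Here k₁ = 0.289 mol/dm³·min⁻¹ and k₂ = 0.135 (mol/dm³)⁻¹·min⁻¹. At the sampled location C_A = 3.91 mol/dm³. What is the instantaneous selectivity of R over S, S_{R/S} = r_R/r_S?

0.140

S_{R/S} = r_R/r_S = (k₁)/(k₂·C_A^2) = (k₁/k₂)·C_A^-2.
= (0.289) / (0.135×3.910^2) = 0.2890/2.064 = 0.140.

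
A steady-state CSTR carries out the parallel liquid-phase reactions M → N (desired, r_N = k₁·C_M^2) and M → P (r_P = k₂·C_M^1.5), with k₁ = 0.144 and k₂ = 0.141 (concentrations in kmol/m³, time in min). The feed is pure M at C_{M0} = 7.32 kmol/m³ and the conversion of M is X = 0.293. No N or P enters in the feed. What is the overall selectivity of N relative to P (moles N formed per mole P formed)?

2.32

Exit C_M = C_{M0}(1−X) = 7.32×0.707 = 5.175 kmol/m³.
In a CSTR the entire volume is at exit conditions, so r_N = 0.144×5.175^2 = 3.857 and r_P = 0.141×5.175^1.5 = 1.660.
Overall selectivity = C_N/C_P = r_Nτ/(r_Pτ) = r_N/r_P = 2.32.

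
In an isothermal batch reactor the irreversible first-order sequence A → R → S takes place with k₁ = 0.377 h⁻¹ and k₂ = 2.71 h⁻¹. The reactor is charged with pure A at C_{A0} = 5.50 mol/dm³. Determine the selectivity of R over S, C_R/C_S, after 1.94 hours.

Solving the coupled first-order balances gives C_R(t) = [k₁/(k₂−k₁)]·C_{A0}·(e^(−k₁t) − e^(−k₂t)).
e^(−k₁t) = e^(−0.377×1.94) = e^(−0.7314) = 0.4812; e^(−k₂t) = e^(−5.257) = 0.005209.
C_R = 0.377×5.50/(2.71−0.377) × (0.4812−0.005209) = 0.8888×0.4760 = 0.4231 mol/dm³.
C_A = C_{A0}e^(−k₁t) = 2.647 mol/dm³, so C_S = C_{A0}−C_A−C_R = 2.430 mol/dm³; C_R/C_S = 0.174.

0.174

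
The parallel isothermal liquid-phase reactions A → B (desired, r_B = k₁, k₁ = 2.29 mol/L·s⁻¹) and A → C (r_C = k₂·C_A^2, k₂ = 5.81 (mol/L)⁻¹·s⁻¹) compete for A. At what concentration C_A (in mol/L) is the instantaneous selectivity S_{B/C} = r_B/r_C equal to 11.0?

S_{B/C} = (k₁/k₂)·C_A^-2 ⇒ C_A = (S·k₂/k₁)^(-0.5).
= (11.0×5.81/2.29)^(-0.5) = (27.91)^(-0.5) = 0.189 mol/L.

0.189 mol/L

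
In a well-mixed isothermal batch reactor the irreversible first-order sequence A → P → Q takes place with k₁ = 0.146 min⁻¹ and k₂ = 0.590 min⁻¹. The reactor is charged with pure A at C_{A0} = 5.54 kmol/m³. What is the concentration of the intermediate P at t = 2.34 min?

0.836 kmol/m³

For first-order series with pure A initially, C_P(t) = k₁C_{A0}/(k₂−k₁)·(e^(−k₁t) − e^(−k₂t)).
e^(−k₁t) = e^(−0.146×2.34) = e^(−0.3416) = 0.7106; e^(−k₂t) = e^(−1.381) = 0.2514.
C_P = 0.146×5.54/(0.590−0.146) × (0.7106−0.2514) = 1.822×0.4592 = 0.8365 kmol/m³.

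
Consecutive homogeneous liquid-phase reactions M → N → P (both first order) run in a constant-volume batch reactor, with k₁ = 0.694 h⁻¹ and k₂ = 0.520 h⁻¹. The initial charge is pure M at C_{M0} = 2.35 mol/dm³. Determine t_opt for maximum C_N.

The intermediate peaks when r₁ = r₂, i.e. k₁e^(−k₁t) = k₂e^(−k₂t), giving t_opt = ln(k₂/k₁)/(k₂−k₁).
= ln(0.520/0.694)/(0.520−0.694) = ln(0.7493)/-0.1740 = -0.2886/-0.1740 = 1.66 h.

1.66 h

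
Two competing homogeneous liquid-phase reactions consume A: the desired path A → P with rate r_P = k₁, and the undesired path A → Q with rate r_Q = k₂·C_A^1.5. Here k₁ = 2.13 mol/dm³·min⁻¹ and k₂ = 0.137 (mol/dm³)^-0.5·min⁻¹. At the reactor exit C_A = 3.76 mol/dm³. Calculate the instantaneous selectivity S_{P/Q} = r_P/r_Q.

S_{P/Q} = r_P/r_Q = (k₁)/(k₂·C_A^1.5) = (k₁/k₂)·C_A^-1.5.
= (2.13) / (0.137×3.760^1.5) = 2.130/0.9989 = 2.13.

2.13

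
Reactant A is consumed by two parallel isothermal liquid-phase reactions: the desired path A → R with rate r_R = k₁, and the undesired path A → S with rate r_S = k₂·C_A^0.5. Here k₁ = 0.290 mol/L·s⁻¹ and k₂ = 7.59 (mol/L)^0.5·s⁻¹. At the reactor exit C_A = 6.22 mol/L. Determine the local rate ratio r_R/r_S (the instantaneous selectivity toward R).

S_{R/S} = r_R/r_S = (k₁)/(k₂·C_A^0.5) = (k₁/k₂)·C_A^-0.5.
= (0.290) / (7.59×6.220^0.5) = 0.2900/18.93 = 0.0153.
The undesired path is higher order in A, so low C_A (CSTR or dilute feed) favours R.

0.0153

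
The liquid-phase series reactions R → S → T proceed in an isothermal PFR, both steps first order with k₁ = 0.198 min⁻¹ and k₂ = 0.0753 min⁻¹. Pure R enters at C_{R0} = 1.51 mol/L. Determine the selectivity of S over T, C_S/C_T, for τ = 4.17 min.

5.25

For first-order series with pure R initially, C_S(τ) = k₁C_{R0}/(k₂−k₁)·(e^(−k₁τ) − e^(−k₂τ)).
e^(−k₁τ) = e^(−0.198×4.17) = e^(−0.8257) = 0.4379; e^(−k₂τ) = e^(−0.3140) = 0.7305.
C_S = 0.198×1.51/(0.0753−0.198) × (0.4379−0.7305) = (-2.437)×(-0.2926) = 0.7129 mol/L.
C_R = C_{R0}e^(−k₁τ) = 0.6613 mol/L, so C_T = C_{R0}−C_R−C_S = 0.1358 mol/L; C_S/C_T = 5.25.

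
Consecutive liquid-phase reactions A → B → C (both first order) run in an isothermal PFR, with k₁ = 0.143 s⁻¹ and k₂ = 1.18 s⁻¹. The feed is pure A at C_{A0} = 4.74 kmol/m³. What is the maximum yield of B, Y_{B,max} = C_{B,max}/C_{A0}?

0.0906

At the optimum, C_{B,max}/C_{A0} = (k₁/k₂)^[k₂/(k₂−k₁)].
= (0.143/1.18)^(1.18/(1.18−0.143)) = (0.1212)^(1.138) = 0.09059.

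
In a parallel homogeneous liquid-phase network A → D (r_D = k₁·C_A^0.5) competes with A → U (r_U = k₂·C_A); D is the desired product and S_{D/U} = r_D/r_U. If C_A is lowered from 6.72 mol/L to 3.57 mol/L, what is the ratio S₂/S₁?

1.37

S_{D/U} = (k₁/k₂)·C_A^-0.5, so S₂/S₁ = (C_{A,2}/C_{A,1})^-0.5.
= (3.57/6.72)^(-0.5) = (0.5312)^(-0.5) = 1.37.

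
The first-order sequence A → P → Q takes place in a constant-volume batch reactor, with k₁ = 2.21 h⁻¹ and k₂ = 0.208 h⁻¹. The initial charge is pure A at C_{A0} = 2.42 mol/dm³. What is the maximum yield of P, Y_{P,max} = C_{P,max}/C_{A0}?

At the optimum, C_{P,max}/C_{A0} = (k₁/k₂)^[k₂/(k₂−k₁)].
= (2.21/0.208)^(0.208/(0.208−2.21)) = (10.62)^(-0.1039) = 0.7823.

0.782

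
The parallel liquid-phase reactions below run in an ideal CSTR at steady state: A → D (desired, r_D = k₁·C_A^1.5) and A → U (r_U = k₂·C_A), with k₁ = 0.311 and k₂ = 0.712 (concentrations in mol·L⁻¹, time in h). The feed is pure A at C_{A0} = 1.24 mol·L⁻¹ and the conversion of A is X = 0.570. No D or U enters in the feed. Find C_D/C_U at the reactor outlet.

0.319

Exit C_A = C_{A0}(1−X) = 1.24×0.430 = 0.5332 mol·L⁻¹.
In a CSTR the entire volume is at exit conditions, so r_D = 0.311×0.5332^1.5 = 0.1211 and r_U = 0.712×0.5332 = 0.3796.
Overall selectivity = C_D/C_U = r_Dτ/(r_Uτ) = r_D/r_U = 0.319.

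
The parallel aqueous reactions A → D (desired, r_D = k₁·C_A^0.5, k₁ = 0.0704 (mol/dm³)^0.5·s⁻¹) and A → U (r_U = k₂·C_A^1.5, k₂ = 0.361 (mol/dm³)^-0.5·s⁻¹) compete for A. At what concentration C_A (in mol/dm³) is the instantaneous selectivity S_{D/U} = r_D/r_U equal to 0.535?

S_{D/U} = (k₁/k₂)·C_A⁻¹ ⇒ C_A = (S·k₂/k₁)^(-1).
= (0.535×0.361/0.0704)^(-1) = (2.743)^(-1) = 0.365 mol/dm³.

0.365 mol/dm³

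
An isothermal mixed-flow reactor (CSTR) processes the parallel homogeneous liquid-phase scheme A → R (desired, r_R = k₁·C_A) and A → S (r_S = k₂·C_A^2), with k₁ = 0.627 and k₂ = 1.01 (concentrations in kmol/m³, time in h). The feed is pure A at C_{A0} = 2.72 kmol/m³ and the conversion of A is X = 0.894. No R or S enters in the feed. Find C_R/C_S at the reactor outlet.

Exit C_A = C_{A0}(1−X) = 2.72×0.106 = 0.2883 kmol/m³.
A CSTR operates uniformly at the exit composition, giving r_R = 0.1808 and r_S = 0.08396 (each k·C_A^n at C_A = 0.2883).
Overall selectivity = C_R/C_S = r_Rτ/(r_Sτ) = r_R/r_S = 2.15.

2.15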